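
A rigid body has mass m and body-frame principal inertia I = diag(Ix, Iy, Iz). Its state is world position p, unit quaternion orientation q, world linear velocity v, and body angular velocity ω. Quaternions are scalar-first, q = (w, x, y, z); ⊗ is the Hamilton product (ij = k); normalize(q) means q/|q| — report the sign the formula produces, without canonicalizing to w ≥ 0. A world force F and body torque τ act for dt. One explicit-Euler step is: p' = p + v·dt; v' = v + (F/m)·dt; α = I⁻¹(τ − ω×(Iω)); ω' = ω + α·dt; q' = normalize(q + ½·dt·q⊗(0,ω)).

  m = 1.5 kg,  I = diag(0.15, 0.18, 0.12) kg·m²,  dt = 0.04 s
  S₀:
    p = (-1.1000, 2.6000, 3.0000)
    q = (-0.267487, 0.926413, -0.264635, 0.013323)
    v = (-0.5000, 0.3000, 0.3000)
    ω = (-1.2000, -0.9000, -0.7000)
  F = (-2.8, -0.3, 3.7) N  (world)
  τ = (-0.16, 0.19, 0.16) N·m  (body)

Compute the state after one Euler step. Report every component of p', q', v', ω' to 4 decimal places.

p' = (-1.1200, 2.6120, 3.0120)
q' = (-0.2497, 0.9363, -0.2470, -0.0060)
v' = (-0.5747, 0.2920, 0.3987)
ω' = (-1.2326, -0.8634, -0.6575)

gyro term ω×Iω = (-0.0378, 0.0252, 0.0324)
(τ − ω×Iω)/I = (-0.8147, 0.9156, 1.0633)
new body rate ω' = (-1.2326, -0.8634, -0.6575)
2q̇ = q⊗(0,ω) = (0.8828502, 0.5182196, 0.8732398, -0.9640928)
updated quaternion q' = (-0.2497, 0.9363, -0.2470, -0.0060)
linear accel F/m = (-1.8667, -0.2000, 2.4667)
new position p' = (-1.1200, 2.6120, 3.0120)
v + (F/m)dt = (-0.5747, 0.2920, 0.3987)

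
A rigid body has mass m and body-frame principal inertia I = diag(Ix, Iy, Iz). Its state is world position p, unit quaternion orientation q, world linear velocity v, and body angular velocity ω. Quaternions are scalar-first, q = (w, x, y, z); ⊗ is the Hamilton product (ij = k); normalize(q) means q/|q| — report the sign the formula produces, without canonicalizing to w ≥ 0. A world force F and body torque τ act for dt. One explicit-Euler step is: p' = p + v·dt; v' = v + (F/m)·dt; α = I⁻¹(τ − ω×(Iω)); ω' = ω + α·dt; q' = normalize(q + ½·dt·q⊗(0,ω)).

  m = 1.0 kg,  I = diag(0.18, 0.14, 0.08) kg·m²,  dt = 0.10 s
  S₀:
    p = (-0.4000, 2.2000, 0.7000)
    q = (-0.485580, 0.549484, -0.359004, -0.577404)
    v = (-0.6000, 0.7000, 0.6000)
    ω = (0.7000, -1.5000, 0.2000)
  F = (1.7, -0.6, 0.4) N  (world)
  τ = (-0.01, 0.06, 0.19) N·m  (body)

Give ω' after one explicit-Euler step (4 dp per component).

angular accel α = (-0.1556, 0.3286, 1.8500)
new body rate ω' = (0.6844, -1.4671, 0.3850)

ω' = (0.6844, -1.4671, 0.3850)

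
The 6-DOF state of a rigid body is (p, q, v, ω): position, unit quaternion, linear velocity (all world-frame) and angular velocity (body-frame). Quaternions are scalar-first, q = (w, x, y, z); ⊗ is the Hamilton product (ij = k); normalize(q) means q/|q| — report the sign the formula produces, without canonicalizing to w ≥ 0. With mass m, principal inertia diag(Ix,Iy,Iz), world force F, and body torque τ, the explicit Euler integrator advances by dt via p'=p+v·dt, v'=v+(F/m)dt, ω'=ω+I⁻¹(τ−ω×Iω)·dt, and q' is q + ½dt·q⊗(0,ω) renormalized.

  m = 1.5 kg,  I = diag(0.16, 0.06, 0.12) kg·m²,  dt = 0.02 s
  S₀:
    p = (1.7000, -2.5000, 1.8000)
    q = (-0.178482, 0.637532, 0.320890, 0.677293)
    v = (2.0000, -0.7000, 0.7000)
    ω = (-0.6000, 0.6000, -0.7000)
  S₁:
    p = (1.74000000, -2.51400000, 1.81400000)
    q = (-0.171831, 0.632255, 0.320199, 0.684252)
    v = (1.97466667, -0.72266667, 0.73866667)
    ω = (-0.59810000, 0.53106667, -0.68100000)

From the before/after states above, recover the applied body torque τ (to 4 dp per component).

τ = (-0.0100, -0.1900, 0.1500)

rate change Δω = (0.00190000, -0.06893333, 0.01900000)
applied torque τ = (-0.0100, -0.1900, 0.1500)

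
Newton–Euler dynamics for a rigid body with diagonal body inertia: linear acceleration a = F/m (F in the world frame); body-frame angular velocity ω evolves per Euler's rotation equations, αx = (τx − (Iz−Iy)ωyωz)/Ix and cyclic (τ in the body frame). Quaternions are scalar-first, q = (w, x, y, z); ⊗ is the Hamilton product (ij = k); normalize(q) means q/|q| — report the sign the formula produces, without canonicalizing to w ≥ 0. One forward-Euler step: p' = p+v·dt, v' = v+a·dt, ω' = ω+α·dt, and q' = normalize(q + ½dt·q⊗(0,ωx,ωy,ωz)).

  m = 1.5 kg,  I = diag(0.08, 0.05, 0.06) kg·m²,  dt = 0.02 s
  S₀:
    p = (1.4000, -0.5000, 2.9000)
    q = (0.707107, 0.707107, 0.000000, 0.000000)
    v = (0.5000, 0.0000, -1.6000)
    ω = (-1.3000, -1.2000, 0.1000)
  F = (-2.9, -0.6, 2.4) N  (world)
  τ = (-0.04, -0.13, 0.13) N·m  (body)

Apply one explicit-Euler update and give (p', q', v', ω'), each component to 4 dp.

a = (-1.9333, -0.4000, 1.6000)
p + v·dt = (1.4100, -0.5000, 2.8680)
new velocity v' = (0.4613, -0.0080, -1.5680)
(τ − ω×Iω)/I = (-0.4850, -2.5480, 2.9467)
ω' = ω + α·dt = (-1.3097, -1.2510, 0.1589)
q⊗(0,ω) = (0.9192391, -0.9192391, -0.9192391, -0.7778177)
q + ½dt·q⊗(0,ω), renormalized = (0.7162, 0.6978, -0.0092, -0.0078)

p' = (1.4100, -0.5000, 2.8680)
q' = (0.7162, 0.6978, -0.0092, -0.0078)
v' = (0.4613, -0.0080, -1.5680)
ω' = (-1.3097, -1.2510, 0.1589)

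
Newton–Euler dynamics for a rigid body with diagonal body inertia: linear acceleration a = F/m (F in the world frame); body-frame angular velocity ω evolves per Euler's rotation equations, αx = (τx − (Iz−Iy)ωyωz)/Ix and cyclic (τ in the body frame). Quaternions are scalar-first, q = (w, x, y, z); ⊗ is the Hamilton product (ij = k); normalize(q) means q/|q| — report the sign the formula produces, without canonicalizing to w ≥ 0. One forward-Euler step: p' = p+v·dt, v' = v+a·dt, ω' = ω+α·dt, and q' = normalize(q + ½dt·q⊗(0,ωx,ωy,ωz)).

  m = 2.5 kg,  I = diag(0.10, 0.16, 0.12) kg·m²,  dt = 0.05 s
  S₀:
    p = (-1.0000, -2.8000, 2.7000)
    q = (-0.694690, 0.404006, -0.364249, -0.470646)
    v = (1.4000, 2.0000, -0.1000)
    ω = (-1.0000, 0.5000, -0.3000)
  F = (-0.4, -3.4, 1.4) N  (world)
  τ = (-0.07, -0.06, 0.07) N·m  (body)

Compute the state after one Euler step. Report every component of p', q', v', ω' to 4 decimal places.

a = (-0.1600, -1.3600, 0.5600)
p + v·dt = (-0.9300, -2.7000, 2.6950)
v + (F/m)dt = (1.3920, 1.9320, -0.0720)
ω×(Iω) gyroscopic = (0.0060, -0.0060, -0.0300)
α = I⁻¹(τ − ω×Iω) = (-0.7600, -0.3375, 0.8333)
ω' = ω + α·dt = (-1.0380, 0.4831, -0.2583)
Hamilton product q⊗(0,ω) = (0.4449367, 1.0392877, 0.2445028, 0.0461610)
updated quaternion q' = (-0.6833, 0.4298, -0.3580, -0.4693)

p' = (-0.9300, -2.7000, 2.6950)
q' = (-0.6833, 0.4298, -0.3580, -0.4693)
v' = (1.3920, 1.9320, -0.0720)
ω' = (-1.0380, 0.4831, -0.2583)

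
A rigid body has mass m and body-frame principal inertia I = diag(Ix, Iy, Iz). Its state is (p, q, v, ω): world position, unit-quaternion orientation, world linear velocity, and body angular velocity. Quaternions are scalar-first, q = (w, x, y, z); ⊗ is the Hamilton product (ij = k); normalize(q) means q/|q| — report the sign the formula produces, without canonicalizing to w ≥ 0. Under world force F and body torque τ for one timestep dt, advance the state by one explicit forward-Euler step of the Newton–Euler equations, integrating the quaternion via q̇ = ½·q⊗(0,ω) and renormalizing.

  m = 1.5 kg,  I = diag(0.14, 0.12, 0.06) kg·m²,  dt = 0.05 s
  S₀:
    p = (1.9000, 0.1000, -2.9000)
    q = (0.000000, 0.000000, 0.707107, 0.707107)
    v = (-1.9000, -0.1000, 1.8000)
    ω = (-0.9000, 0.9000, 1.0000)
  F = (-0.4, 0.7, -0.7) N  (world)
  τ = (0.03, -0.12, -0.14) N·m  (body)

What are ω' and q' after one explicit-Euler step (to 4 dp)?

gyro term ω×Iω = (-0.0540, -0.0720, 0.0162)
(τ − ω×Iω)/I = (0.6000, -0.4000, -2.6033)
ω' = ω + α·dt = (-0.8700, 0.8800, 0.8698)
q⊗(0,ω) = (-1.3435033, 0.0707107, -0.6363963, 0.6363963)
q + ½dt·q⊗(0,ω), renormalized = (-0.0336, 0.0018, 0.6906, 0.7224)

ω' = (-0.8700, 0.8800, 0.8698)
q' = (-0.0336, 0.0018, 0.6906, 0.7224)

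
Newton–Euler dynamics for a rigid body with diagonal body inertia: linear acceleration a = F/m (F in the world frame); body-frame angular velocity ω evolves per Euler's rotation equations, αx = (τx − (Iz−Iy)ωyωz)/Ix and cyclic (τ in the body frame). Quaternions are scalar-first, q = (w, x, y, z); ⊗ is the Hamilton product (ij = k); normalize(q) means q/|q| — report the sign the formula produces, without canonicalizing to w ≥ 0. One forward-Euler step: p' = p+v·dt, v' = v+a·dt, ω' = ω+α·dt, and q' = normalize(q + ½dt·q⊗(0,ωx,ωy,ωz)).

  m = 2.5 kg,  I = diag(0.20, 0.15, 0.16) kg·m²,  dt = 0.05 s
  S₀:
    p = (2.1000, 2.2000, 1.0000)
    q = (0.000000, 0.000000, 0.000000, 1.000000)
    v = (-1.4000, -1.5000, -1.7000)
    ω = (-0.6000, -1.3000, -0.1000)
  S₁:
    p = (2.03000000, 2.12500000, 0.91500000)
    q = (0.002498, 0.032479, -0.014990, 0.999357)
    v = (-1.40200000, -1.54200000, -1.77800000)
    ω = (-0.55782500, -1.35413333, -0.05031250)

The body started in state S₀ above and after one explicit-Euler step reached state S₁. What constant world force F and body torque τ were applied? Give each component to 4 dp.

F = (-0.1000, -2.1000, -3.9000)
τ = (0.1700, -0.1600, 0.1200)

Δv = v₁−v₀ = (-0.00200000, -0.04200000, -0.07800000)
m·(v₁−v₀)/dt = (-0.1000, -2.1000, -3.9000)
rate change Δω = (0.04217500, -0.05413333, 0.04968750)
gyro term ω₀×Iω₀ = (0.0013, 0.0024, -0.0390)
applied torque τ = (0.1700, -0.1600, 0.1200)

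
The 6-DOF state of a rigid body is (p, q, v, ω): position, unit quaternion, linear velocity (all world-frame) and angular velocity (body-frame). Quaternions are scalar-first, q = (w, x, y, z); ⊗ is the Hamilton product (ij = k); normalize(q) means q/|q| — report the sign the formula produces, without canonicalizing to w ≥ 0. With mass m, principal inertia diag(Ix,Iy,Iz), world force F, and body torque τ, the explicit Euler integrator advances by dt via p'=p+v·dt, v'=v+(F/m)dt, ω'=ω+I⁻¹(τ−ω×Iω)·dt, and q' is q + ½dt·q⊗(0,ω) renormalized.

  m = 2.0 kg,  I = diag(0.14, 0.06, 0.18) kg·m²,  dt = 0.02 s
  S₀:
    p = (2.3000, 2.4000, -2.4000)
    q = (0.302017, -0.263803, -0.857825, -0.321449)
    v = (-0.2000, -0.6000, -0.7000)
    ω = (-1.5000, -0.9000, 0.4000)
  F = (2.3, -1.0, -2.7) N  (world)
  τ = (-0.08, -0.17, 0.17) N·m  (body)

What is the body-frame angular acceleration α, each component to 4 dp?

precession coupling ω×(Iω) = (-0.0432, 0.0240, -0.1080)
(τ − ω×Iω)/I = (-0.2629, -3.2333, 1.5444)

α = (-0.2629, -3.2333, 1.5444)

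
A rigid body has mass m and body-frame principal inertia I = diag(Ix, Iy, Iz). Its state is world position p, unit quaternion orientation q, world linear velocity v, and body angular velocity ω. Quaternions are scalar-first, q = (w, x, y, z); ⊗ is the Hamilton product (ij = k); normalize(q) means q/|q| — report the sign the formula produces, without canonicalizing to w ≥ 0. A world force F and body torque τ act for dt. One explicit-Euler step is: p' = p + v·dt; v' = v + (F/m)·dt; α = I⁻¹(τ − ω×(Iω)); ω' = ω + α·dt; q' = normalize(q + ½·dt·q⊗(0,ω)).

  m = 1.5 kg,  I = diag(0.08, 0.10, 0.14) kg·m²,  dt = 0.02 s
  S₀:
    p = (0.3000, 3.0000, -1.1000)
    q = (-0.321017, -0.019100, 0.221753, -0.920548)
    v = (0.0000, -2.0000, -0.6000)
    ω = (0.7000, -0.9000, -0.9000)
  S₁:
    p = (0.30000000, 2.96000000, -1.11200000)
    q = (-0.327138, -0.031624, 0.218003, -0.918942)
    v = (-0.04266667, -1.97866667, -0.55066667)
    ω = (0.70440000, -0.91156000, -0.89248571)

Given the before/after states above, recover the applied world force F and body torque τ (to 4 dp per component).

F = (-3.2000, 1.6000, 3.7000)
τ = (0.0500, -0.0200, 0.0400)

ω₁ − ω₀ = (0.00440000, -0.01156000, 0.00751429)
applied torque τ = (0.0500, -0.0200, 0.0400)
Δv = v₁−v₀ = (-0.04266667, 0.02133333, 0.04933333)
m·(v₁−v₀)/dt = (-3.2000, 1.6000, 3.7000)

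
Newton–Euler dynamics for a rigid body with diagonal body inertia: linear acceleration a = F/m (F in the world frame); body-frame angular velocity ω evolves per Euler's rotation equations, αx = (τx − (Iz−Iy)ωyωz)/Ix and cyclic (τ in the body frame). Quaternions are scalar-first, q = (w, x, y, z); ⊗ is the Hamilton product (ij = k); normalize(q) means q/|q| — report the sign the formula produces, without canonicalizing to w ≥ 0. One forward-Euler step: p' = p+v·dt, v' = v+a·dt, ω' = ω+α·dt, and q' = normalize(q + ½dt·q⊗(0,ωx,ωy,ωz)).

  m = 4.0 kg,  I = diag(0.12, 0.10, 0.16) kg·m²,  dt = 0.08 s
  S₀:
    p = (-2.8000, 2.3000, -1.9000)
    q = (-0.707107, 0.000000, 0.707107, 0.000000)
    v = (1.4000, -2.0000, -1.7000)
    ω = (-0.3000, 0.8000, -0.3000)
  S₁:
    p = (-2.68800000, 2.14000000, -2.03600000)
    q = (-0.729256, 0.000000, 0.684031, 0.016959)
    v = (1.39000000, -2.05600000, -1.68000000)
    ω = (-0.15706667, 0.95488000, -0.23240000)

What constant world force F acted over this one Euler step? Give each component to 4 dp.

F = (-0.5000, -2.8000, 1.0000)

v₁ − v₀ = (-0.01000000, -0.05600000, 0.02000000)
applied force F = (-0.5000, -2.8000, 1.0000)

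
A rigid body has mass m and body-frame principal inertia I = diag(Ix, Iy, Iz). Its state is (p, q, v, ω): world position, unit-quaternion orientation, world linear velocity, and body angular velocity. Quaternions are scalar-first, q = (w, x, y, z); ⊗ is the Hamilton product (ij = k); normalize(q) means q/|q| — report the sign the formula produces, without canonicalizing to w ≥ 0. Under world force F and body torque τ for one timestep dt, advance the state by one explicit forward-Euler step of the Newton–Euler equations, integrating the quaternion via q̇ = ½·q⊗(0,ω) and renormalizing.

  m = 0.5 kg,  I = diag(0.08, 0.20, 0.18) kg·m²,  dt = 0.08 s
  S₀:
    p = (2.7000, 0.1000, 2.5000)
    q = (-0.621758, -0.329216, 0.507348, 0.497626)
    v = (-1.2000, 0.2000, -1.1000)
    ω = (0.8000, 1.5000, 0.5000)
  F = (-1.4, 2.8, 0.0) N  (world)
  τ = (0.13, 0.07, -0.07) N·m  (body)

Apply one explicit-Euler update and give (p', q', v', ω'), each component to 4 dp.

p + v·dt = (2.6040, 0.1160, 2.4120)
v' = v + a·dt = (-1.4240, 0.6480, -1.1000)
ω×(Iω) gyroscopic = (-0.0150, -0.0400, 0.1440)
angular accel α = (1.8125, 0.5500, -1.1889)
new body rate ω' = (0.9450, 1.5440, 0.4049)
2q̇ = q⊗(0,ω) = (-0.7464622, -0.9901714, -0.3699282, -1.2105814)
q' = normalize(q + ½dt·q⊗(0,ω)) = (-0.6500, -0.3679, 0.4913, 0.4481)

p' = (2.6040, 0.1160, 2.4120)
q' = (-0.6500, -0.3679, 0.4913, 0.4481)
v' = (-1.4240, 0.6480, -1.1000)
ω' = (0.9450, 1.5440, 0.4049)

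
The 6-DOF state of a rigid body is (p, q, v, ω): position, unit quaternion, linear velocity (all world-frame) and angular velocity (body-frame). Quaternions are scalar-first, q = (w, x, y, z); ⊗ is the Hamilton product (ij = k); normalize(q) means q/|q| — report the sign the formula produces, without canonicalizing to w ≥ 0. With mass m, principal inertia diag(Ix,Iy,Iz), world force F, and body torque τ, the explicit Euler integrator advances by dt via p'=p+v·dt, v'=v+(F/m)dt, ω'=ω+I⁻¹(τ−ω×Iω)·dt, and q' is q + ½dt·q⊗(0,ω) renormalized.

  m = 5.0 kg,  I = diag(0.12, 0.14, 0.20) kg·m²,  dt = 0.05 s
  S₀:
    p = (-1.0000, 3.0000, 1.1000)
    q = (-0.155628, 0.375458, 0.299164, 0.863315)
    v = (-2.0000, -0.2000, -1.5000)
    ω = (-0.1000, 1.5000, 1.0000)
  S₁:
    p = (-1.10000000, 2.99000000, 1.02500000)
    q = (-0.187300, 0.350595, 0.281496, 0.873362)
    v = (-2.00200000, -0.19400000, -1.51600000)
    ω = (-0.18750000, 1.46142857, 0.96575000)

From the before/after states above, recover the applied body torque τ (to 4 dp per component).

τ = (-0.1200, -0.1000, -0.1400)

ω₁ − ω₀ = (-0.08750000, -0.03857143, -0.03425000)
applied torque τ = (-0.1200, -0.1000, -0.1400)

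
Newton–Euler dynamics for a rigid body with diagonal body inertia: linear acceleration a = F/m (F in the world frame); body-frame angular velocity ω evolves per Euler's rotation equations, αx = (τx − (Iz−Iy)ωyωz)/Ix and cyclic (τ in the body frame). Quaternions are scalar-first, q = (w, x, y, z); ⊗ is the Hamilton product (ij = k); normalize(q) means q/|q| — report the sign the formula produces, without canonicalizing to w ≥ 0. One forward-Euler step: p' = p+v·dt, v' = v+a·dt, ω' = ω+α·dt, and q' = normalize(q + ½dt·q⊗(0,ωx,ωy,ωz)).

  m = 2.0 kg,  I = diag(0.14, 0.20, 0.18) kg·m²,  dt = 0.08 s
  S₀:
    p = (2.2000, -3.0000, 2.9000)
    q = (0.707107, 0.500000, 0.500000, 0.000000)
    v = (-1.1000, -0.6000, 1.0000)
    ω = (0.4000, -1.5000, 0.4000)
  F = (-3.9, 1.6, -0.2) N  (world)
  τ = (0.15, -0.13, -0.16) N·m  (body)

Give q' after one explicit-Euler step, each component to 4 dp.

q⊗(0,ω) = (0.5500000, 0.4828428, -1.2606605, -0.6671572)
q' = normalize(q + ½dt·q⊗(0,ω)) = (0.7276, 0.5182, 0.4487, -0.0266)

q' = (0.7276, 0.5182, 0.4487, -0.0266)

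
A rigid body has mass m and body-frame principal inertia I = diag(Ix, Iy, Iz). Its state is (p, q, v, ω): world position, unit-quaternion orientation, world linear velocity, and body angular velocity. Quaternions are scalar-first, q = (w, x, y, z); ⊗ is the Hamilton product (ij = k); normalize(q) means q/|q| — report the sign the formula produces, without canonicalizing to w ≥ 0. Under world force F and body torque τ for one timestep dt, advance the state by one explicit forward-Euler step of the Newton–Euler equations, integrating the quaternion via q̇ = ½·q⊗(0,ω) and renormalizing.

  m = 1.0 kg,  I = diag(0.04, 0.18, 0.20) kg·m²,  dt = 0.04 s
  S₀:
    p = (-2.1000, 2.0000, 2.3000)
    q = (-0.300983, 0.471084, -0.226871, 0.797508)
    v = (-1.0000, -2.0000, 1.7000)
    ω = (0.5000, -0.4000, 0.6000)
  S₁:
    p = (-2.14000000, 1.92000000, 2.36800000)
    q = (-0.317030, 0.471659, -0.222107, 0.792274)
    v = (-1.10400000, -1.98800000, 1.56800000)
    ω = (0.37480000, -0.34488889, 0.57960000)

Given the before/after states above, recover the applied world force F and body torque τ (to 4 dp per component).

rate change Δω = (-0.12520000, 0.05511111, -0.02040000)
ω₀×(Iω₀) = (-0.0048, -0.0480, -0.0280)
τ = I·(Δω/dt) + ω₀×(Iω₀) = (-0.1300, 0.2000, -0.1300)
velocity change Δv = (-0.10400000, 0.01200000, -0.13200000)
F = m·Δv/dt = (-2.6000, 0.3000, -3.3000)

F = (-2.6000, 0.3000, -3.3000)
τ = (-0.1300, 0.2000, -0.1300)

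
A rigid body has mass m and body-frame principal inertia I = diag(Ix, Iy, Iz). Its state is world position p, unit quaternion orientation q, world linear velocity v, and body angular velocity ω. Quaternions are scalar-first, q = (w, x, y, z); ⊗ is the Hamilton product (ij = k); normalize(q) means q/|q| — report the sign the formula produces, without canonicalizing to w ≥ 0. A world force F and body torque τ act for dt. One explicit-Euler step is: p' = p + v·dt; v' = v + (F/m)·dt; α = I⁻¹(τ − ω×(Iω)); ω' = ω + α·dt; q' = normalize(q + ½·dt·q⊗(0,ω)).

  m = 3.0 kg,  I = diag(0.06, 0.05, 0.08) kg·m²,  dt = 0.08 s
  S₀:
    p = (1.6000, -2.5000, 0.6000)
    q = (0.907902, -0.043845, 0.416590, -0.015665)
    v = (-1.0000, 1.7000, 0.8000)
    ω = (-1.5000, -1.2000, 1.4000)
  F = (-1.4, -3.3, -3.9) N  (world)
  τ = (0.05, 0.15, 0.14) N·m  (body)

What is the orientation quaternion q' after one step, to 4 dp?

Hamilton product q⊗(0,ω) = (0.4560715, -0.7974250, -1.0046019, 1.9485618)
q' = normalize(q + ½dt·q⊗(0,ω)) = (0.9220, -0.0754, 0.3747, 0.0620)

q' = (0.9220, -0.0754, 0.3747, 0.0620)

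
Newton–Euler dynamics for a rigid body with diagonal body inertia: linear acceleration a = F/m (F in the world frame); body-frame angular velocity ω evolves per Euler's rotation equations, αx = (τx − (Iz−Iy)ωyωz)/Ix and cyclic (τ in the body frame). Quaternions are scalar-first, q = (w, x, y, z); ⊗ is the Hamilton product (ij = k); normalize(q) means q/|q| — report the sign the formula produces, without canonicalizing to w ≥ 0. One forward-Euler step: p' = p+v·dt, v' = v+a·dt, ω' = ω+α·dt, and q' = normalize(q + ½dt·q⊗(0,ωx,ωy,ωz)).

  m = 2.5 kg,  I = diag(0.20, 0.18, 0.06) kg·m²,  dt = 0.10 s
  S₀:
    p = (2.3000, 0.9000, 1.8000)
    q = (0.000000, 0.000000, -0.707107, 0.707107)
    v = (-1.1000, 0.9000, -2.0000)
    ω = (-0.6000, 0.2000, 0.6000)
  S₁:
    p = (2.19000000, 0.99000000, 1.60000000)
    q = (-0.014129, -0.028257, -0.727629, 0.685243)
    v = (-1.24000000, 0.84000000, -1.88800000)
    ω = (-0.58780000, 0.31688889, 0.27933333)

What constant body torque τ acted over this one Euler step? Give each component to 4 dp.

τ = (0.0100, 0.1600, -0.1900)

ω₁ − ω₀ = (0.01220000, 0.11688889, -0.32066667)
I·α + gyro = (0.0100, 0.1600, -0.1900)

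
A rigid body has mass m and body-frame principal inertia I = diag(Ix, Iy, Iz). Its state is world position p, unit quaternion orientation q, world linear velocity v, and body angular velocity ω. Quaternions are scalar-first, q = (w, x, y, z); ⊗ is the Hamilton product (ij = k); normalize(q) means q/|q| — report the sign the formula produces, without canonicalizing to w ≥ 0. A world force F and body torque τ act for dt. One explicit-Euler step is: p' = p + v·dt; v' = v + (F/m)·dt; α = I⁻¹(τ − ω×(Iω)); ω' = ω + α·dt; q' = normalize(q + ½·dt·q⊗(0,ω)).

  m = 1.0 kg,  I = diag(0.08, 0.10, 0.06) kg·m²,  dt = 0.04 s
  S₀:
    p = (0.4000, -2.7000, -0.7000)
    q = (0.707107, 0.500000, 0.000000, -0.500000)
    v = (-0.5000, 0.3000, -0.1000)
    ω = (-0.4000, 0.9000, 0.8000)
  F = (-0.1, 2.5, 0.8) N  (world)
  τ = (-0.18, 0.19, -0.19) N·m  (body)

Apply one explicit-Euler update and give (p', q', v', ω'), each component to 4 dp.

a = (-0.1000, 2.5000, 0.8000)
new position p' = (0.3800, -2.6880, -0.7040)
new velocity v' = (-0.5040, 0.4000, -0.0680)
(τ − ω×Iω)/I = (-1.8900, 1.9640, -3.0467)
ω' = ω + α·dt = (-0.4756, 0.9786, 0.6781)
Hamilton product q⊗(0,ω) = (0.6000000, 0.1671572, 0.4363963, 1.0156856)
updated quaternion q' = (0.7189, 0.5032, 0.0087, -0.4795)

p' = (0.3800, -2.6880, -0.7040)
q' = (0.7189, 0.5032, 0.0087, -0.4795)
v' = (-0.5040, 0.4000, -0.0680)
ω' = (-0.4756, 0.9786, 0.6781)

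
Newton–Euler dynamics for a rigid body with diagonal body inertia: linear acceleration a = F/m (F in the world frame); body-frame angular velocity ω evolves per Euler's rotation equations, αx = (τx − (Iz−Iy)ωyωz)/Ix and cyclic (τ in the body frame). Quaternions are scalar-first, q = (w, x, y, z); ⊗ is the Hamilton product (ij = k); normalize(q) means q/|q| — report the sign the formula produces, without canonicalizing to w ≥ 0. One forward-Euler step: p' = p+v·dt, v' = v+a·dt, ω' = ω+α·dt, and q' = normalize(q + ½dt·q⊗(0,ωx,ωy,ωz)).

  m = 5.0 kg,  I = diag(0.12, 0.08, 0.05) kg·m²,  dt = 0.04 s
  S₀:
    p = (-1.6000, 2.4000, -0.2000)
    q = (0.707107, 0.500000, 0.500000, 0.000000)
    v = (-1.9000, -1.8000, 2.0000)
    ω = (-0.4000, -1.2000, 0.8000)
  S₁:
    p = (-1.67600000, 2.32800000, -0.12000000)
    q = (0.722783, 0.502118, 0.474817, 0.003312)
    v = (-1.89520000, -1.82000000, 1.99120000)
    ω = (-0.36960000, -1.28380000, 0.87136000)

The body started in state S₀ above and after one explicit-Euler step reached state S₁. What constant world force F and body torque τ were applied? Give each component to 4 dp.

F = (0.6000, -2.5000, -1.1000)
τ = (0.1200, -0.1900, 0.0700)

Δω = ω₁−ω₀ = (0.03040000, -0.08380000, 0.07136000)
gyro term ω₀×Iω₀ = (0.0288, -0.0224, -0.0192)
applied torque τ = (0.1200, -0.1900, 0.0700)
velocity change Δv = (0.00480000, -0.02000000, -0.00880000)
applied force F = (0.6000, -2.5000, -1.1000)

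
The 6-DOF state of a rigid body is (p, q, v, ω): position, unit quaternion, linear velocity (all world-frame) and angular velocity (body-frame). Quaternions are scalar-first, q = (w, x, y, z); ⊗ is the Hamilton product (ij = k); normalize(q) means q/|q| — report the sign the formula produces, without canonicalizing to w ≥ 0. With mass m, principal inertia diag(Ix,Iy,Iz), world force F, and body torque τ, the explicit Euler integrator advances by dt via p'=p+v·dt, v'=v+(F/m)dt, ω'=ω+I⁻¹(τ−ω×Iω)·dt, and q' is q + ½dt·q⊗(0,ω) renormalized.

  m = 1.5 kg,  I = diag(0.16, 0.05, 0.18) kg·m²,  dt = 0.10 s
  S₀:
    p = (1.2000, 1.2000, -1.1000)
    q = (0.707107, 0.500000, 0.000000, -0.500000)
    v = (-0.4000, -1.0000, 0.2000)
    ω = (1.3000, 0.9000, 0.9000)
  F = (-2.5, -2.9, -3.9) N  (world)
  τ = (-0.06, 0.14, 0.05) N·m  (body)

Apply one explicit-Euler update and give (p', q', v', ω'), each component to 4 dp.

p' = p + v·dt = (1.1600, 1.1000, -1.0800)
v + (F/m)dt = (-0.5667, -1.1933, -0.0600)
α = I⁻¹(τ − ω×Iω) = (-1.0331, 3.2680, 0.9928)
ω' = ω + α·dt = (1.1967, 1.2268, 0.9993)
2q̇ = q⊗(0,ω) = (-0.2000000, 1.3692391, -0.4636037, 1.0863963)
updated quaternion q' = (0.6942, 0.5661, -0.0231, -0.4438)

p' = (1.1600, 1.1000, -1.0800)
q' = (0.6942, 0.5661, -0.0231, -0.4438)
v' = (-0.5667, -1.1933, -0.0600)
ω' = (1.1967, 1.2268, 0.9993)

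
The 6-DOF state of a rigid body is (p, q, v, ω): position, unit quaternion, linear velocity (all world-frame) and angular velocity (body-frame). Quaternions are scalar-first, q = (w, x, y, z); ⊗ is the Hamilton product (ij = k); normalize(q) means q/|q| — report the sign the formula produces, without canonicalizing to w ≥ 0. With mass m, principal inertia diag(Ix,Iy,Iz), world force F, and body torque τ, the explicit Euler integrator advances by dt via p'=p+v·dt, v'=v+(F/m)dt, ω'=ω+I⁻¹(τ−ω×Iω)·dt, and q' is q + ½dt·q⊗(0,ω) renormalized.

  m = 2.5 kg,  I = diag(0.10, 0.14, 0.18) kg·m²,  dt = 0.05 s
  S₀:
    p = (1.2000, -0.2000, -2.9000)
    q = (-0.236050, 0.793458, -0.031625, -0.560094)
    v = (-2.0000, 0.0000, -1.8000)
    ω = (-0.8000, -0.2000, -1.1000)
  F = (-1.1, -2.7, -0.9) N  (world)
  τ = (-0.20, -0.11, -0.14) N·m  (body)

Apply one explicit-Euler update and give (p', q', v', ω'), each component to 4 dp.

p' = p + v·dt = (1.1000, -0.2000, -2.9900)
new velocity v' = (-2.0220, -0.0540, -1.8180)
α = I⁻¹(τ − ω×Iω) = (-2.0880, -0.2829, -0.8133)
new body rate ω' = (-0.9044, -0.2141, -1.1407)
q⊗(0,ω) = (0.0123380, 0.1116087, 1.3680890, 0.0756634)
q + ½dt·q⊗(0,ω), renormalized = (-0.2356, 0.7958, 0.0026, -0.5579)

p' = (1.1000, -0.2000, -2.9900)
q' = (-0.2356, 0.7958, 0.0026, -0.5579)
v' = (-2.0220, -0.0540, -1.8180)
ω' = (-0.9044, -0.2141, -1.1407)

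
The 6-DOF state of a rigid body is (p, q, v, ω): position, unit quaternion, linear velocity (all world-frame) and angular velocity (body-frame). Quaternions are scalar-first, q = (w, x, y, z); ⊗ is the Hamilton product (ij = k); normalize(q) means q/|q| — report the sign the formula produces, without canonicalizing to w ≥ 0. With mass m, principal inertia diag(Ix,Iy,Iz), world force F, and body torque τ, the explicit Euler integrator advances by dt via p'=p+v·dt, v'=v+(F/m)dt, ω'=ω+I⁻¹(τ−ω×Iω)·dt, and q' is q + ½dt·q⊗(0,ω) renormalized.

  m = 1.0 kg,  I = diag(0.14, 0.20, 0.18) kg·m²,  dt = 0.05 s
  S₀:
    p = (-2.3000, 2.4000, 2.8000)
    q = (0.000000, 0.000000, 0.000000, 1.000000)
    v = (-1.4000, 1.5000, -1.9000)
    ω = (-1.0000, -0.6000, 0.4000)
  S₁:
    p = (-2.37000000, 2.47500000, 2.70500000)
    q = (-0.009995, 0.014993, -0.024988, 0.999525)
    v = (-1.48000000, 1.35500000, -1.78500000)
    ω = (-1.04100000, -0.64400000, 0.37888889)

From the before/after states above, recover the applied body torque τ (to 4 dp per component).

ω₁ − ω₀ = (-0.04100000, -0.04400000, -0.02111111)
τ = I·(Δω/dt) + ω₀×(Iω₀) = (-0.1100, -0.1600, -0.0400)

τ = (-0.1100, -0.1600, -0.0400)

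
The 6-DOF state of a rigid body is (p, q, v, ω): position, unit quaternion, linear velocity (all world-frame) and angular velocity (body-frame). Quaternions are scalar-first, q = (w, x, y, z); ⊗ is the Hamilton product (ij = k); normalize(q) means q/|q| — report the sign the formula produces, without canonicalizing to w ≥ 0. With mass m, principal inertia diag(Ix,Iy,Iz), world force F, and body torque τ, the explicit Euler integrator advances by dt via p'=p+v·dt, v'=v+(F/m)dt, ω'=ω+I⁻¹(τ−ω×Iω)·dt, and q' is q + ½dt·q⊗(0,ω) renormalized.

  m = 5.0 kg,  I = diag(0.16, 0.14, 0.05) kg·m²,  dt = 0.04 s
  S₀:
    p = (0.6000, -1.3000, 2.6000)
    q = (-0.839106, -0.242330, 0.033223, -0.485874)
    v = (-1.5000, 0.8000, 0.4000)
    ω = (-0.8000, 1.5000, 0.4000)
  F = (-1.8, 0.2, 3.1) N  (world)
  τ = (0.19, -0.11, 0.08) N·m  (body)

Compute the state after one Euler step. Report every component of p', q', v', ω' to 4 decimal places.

a = (-0.3600, 0.0400, 0.6200)
p + v·dt = (0.5400, -1.2680, 2.6160)
new velocity v' = (-1.5144, 0.8016, 0.4248)
precession coupling ω×(Iω) = (-0.0540, -0.0352, 0.0240)
angular accel α = (1.5250, -0.5343, 1.1200)
ω' = ω + α·dt = (-0.7390, 1.4786, 0.4448)
2q̇ = q⊗(0,ω) = (-0.0493489, 1.4133850, -0.7730278, -0.6725590)
q' = normalize(q + ½dt·q⊗(0,ω)) = (-0.8396, -0.2139, 0.0178, -0.4990)

p' = (0.5400, -1.2680, 2.6160)
q' = (-0.8396, -0.2139, 0.0178, -0.4990)
v' = (-1.5144, 0.8016, 0.4248)
ω' = (-0.7390, 1.4786, 0.4448)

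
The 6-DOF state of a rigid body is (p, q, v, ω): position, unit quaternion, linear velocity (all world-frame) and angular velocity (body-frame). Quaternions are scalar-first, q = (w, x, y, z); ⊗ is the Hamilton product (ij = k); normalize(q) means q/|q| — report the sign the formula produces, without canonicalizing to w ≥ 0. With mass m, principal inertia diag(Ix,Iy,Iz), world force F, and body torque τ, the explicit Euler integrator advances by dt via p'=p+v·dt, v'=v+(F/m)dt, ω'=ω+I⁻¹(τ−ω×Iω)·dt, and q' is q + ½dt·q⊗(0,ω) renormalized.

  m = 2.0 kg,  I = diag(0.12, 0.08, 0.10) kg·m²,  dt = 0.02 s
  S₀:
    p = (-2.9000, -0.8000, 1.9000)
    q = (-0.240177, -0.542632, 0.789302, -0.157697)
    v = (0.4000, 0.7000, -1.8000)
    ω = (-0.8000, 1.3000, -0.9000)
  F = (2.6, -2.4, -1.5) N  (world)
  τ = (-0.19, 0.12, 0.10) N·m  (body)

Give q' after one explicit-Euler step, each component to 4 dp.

2q̇ = q⊗(0,ω) = (-1.6021255, -0.3132241, -0.6744413, 0.1421793)
q + ½dt·q⊗(0,ω), renormalized = (-0.2562, -0.5457, 0.7824, -0.1563)

q' = (-0.2562, -0.5457, 0.7824, -0.1563)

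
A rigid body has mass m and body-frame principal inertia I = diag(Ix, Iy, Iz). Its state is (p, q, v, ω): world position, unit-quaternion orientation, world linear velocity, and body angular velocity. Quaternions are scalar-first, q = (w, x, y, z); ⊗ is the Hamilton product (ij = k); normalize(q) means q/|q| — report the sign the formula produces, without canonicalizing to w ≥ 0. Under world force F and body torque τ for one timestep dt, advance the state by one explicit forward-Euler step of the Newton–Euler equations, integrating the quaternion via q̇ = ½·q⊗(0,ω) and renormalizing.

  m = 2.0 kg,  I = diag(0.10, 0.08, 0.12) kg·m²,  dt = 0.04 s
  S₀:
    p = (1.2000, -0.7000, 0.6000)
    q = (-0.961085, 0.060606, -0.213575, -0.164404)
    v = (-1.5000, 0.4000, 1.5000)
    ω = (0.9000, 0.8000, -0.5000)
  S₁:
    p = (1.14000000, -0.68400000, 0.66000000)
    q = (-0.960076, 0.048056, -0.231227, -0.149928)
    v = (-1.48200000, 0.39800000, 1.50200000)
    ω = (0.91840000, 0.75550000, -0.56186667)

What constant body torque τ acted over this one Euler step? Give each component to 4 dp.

τ = (0.0300, -0.0800, -0.2000)

Δω = ω₁−ω₀ = (0.01840000, -0.04450000, -0.06186667)
applied torque τ = (0.0300, -0.0800, -0.2000)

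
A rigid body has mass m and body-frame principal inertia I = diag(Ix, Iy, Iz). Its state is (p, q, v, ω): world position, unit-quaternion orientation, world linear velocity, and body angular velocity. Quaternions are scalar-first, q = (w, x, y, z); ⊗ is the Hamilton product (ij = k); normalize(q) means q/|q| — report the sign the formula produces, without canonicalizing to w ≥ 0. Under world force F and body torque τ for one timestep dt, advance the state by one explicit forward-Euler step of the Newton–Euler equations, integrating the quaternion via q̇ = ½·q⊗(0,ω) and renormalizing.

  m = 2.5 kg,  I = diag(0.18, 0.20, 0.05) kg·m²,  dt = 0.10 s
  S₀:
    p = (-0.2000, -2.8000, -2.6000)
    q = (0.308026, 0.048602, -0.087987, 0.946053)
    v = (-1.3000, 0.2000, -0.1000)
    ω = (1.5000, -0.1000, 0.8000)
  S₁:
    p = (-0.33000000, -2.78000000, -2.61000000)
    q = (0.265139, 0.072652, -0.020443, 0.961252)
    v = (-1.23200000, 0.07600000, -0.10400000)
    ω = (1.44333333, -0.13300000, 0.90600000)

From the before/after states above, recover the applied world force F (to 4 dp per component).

F = (1.7000, -3.1000, -0.1000)

v₁ − v₀ = (0.06800000, -0.12400000, -0.00400000)
m·(v₁−v₀)/dt = (1.7000, -3.1000, -0.1000)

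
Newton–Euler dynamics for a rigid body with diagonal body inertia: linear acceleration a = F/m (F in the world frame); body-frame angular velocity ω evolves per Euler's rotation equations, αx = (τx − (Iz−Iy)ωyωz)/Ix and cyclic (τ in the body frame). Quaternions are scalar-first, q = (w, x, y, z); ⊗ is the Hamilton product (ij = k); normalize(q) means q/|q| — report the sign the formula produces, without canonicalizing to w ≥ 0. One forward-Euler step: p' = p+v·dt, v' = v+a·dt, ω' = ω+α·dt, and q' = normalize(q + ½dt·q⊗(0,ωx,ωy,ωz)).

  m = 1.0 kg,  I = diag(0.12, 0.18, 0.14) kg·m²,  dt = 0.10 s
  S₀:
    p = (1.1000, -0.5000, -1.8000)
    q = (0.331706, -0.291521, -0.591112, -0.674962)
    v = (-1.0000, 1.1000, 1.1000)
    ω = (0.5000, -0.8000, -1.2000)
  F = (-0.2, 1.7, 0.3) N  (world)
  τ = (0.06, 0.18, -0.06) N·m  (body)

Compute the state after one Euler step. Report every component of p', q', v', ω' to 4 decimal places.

p' = (1.0000, -0.3900, -1.6900)
q' = (0.2741, -0.2740, -0.6369, -0.6665)
v' = (-1.0200, 1.2700, 1.1300)
ω' = (0.5820, -0.7067, -1.2257)

a = (-0.2000, 1.7000, 0.3000)
p' = p + v·dt = (1.0000, -0.3900, -1.6900)
v' = v + a·dt = (-1.0200, 1.2700, 1.1300)
ω×(Iω) gyroscopic = (-0.0384, 0.0120, -0.0240)
α = I⁻¹(τ − ω×Iω) = (0.8200, 0.9333, -0.2571)
new body rate ω' = (0.5820, -0.7067, -1.2257)
Hamilton product q⊗(0,ω) = (-1.1370835, 0.3352178, -0.9526710, 0.1307256)
q + ½dt·q⊗(0,ω), renormalized = (0.2741, -0.2740, -0.6369, -0.6665)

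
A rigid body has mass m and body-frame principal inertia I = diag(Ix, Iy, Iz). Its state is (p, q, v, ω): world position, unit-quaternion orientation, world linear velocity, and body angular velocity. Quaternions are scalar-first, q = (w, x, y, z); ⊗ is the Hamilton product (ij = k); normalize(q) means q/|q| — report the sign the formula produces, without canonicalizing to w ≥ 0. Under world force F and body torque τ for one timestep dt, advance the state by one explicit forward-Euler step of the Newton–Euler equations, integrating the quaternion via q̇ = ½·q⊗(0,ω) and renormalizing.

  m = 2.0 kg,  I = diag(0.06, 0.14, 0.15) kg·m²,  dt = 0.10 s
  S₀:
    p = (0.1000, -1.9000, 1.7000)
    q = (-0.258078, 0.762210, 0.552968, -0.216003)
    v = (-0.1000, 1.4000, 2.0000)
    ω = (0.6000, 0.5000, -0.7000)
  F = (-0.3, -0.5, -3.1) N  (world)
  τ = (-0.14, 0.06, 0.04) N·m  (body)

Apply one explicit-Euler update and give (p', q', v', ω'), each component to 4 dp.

a = F/m = (-0.1500, -0.2500, -1.5500)
p + v·dt = (0.0900, -1.7600, 1.9000)
new velocity v' = (-0.1150, 1.3750, 1.8450)
gyro term ω×Iω = (-0.0035, 0.0378, 0.0240)
angular accel α = (-2.2750, 0.1586, 0.1067)
ω' = ω + α·dt = (0.3725, 0.5159, -0.6893)
q⊗(0,ω) = (-0.8850121, -0.4339229, 0.2749062, 0.2299788)
updated quaternion q' = (-0.3019, 0.7395, 0.5659, -0.2042)

p' = (0.0900, -1.7600, 1.9000)
q' = (-0.3019, 0.7395, 0.5659, -0.2042)
v' = (-0.1150, 1.3750, 1.8450)
ω' = (0.3725, 0.5159, -0.6893)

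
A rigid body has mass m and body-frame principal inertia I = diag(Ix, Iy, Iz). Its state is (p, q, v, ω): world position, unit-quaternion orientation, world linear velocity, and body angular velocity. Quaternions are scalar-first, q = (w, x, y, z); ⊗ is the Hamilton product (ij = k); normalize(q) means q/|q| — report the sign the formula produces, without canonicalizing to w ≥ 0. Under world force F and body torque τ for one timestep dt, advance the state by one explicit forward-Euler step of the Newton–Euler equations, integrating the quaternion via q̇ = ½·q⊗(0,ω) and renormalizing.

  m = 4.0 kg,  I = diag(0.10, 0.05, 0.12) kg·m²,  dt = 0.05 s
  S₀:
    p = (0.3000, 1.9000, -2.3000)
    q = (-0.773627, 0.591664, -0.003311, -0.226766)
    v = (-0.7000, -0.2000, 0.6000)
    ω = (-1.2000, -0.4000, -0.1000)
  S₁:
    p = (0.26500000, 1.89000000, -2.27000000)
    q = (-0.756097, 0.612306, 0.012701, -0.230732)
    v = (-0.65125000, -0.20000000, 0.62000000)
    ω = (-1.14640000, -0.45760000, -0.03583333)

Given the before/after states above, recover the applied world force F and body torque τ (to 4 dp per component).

Δω = ω₁−ω₀ = (0.05360000, -0.05760000, 0.06416667)
precession coupling = (0.0028, -0.0024, -0.0240)
τ = I·(Δω/dt) + ω₀×(Iω₀) = (0.1100, -0.0600, 0.1300)
Δv = v₁−v₀ = (0.04875000, 0.00000000, 0.02000000)
applied force F = (3.9000, 0.0000, 1.6000)

F = (3.9000, 0.0000, 1.6000)
τ = (0.1100, -0.0600, 0.1300)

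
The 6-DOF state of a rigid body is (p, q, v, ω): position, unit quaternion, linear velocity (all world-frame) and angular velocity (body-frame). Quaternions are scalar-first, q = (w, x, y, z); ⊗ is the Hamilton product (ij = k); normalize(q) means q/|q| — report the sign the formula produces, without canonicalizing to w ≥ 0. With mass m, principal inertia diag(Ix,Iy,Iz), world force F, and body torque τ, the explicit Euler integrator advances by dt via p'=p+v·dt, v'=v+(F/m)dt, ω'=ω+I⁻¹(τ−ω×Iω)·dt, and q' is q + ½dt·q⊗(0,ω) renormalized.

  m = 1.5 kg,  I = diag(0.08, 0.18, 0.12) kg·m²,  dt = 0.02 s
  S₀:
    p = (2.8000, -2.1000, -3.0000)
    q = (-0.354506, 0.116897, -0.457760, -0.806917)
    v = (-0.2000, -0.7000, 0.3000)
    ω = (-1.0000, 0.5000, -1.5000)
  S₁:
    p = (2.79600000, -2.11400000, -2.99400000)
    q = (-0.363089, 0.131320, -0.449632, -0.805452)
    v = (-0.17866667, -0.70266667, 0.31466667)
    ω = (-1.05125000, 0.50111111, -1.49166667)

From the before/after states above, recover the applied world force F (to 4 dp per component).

velocity change Δv = (0.02133333, -0.00266667, 0.01466667)
applied force F = (1.6000, -0.2000, 1.1000)

F = (1.6000, -0.2000, 1.1000)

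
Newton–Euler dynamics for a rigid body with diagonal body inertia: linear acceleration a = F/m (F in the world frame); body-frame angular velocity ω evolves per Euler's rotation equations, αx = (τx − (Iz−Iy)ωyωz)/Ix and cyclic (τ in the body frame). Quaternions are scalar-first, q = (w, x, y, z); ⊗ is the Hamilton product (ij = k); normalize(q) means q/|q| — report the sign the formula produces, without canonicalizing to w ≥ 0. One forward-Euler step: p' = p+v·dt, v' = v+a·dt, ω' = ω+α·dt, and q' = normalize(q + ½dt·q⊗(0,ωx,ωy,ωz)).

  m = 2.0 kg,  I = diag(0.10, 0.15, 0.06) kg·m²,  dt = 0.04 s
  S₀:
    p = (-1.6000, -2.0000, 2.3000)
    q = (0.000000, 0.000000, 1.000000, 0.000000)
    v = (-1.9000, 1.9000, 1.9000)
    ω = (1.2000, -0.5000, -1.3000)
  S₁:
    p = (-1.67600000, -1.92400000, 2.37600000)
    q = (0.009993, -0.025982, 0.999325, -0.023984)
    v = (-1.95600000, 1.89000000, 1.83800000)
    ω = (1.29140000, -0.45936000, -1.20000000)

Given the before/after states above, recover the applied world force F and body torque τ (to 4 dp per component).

F = (-2.8000, -0.5000, -3.1000)
τ = (0.1700, 0.0900, 0.1200)

Δω = ω₁−ω₀ = (0.09140000, 0.04064000, 0.10000000)
ω₀×(Iω₀) = (-0.0585, -0.0624, -0.0300)
τ = I·(Δω/dt) + ω₀×(Iω₀) = (0.1700, 0.0900, 0.1200)
velocity change Δv = (-0.05600000, -0.01000000, -0.06200000)
F = m·Δv/dt = (-2.8000, -0.5000, -3.1000)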